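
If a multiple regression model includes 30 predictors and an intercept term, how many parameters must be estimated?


Total coefficients = number of predictors + 1 (for the intercept).
= 30 + 1 = 31.

31


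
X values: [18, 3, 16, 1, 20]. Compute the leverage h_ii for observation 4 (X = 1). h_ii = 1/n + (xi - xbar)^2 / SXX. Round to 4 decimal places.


n = 5, xbar = 11.6000.
SXX = sum((xi - xbar)^2) = 317.2000.
h = 1/5 + (1 - 11.6000)^2 / 317.2000 = 0.5542.

0.5542


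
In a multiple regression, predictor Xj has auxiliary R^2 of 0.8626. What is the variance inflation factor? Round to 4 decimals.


VIF = 1 / (1 - 0.8626).
= 1 / 0.1374 = 7.2780.

7.2780


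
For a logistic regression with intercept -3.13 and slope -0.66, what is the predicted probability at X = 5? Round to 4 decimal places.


z = -3.13 + -0.66 * 5 = -6.4300.
Sigmoid: P = 1 / (1 + exp(6.4300)) = 0.0016.

0.0016


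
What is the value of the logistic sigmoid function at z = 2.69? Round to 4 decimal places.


Compute exp(-2.6900) = 0.0679.
Sigmoid = 1 / (1 + 0.0679) = 1 / 1.0679 = 0.9364.

0.9364


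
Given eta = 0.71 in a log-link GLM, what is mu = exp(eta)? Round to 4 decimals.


mu = exp(eta) = exp(0.71).
= 2.0340.

2.0340


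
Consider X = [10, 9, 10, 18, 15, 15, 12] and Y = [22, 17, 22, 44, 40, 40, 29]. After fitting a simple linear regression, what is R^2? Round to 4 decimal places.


Fit the OLS line: b0 = -9.4301, b1 = 3.1462.
SSres = 24.2733.
SStot = 691.7143.
R^2 = 1 - 24.2733/691.7143 = 0.9649.

0.9649


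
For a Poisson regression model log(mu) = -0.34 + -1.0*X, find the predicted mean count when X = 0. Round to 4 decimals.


Linear predictor: eta = -0.34 + (-1.0)(0) = -0.3400.
Expected count: mu = exp(-0.3400) = 0.7118.

0.7118


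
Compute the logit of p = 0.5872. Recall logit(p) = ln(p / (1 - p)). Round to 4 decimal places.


The odds are p/(1-p) = 0.5872 / 0.4128 = 1.4225.
logit(p) = ln(1.4225) = 0.3524.

0.3524


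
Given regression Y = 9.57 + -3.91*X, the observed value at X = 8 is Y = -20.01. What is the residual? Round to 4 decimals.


Predicted = 9.57 + -3.91 * 8 = -21.7100.
Residual = -20.01 - -21.7100 = 1.7000.

1.7000


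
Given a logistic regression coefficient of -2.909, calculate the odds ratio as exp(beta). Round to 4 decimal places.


The odds ratio is computed as:
OR = e^(-2.909) = 0.0545.

0.0545


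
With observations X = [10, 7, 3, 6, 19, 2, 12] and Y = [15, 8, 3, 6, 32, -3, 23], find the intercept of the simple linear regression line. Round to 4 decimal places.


The slope is b1 = 2.0465.
Sample means are xbar = 8.4286 and ybar = 12.0000.
Intercept: b0 = 12.0000 - (2.0465)(8.4286) = -5.2493.

-5.2493


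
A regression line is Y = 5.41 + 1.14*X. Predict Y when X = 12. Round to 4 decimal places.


Substitute X = 12 into the equation:
Y = 5.41 + 1.14 * 12 = 5.41 + 13.6800 = 19.0900.

19.0900


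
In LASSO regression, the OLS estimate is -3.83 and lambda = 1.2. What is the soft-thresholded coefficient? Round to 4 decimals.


Absolute value: |-3.83| = 3.83.
Compare to lambda = 1.2.
Since |beta| > lambda, coefficient = sign(beta)*(|beta| - lambda) = -2.6300.

-2.6300


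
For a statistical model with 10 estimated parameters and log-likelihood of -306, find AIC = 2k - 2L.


Compute:
2k = 2*10 = 20.
-2*loglik = -2*(-306) = 612.
AIC = 20 + 612 = 632.

632


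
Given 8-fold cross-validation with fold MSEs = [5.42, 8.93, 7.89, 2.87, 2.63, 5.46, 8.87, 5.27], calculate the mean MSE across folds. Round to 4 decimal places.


Total MSE across folds = 47.3400.
CV-MSE = 47.3400/8 = 5.9175.

5.9175


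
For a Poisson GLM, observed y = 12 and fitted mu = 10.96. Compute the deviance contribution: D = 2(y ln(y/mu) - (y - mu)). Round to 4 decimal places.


Compute y*ln(y/mu) = 12*ln(12/10.96) = 12*0.090654 = 1.087848.
y - mu = 1.04.
D = 2*(1.087848 - (1.04)) = 0.095696, which rounds to 0.0957.

0.0957


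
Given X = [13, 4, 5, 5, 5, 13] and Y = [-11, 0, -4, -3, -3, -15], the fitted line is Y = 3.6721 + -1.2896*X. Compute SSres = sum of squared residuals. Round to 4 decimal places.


Predicted values from Y = 3.6721 + -1.2896*X.
Residuals: [2.0927, 1.4863, -1.2241, -0.2241, -0.2241, -1.9073].
SSres = 11.8251.

11.8251


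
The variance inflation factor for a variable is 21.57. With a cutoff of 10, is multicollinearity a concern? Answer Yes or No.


The threshold is 10.
VIF = 21.57 is >= 10.
Multicollinearity indication: Yes.

Yes


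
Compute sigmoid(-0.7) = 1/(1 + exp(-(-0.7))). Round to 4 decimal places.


First, exp(0.7000) = 2.0138.
Then sigma(z) = 1/(1 + 2.0138) = 0.3318.

0.3318


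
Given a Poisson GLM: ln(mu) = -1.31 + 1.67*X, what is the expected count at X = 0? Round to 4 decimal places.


Linear predictor: eta = -1.31 + (1.67)(0) = -1.3100.
Expected count: mu = exp(-1.3100) = 0.2698.

0.2698


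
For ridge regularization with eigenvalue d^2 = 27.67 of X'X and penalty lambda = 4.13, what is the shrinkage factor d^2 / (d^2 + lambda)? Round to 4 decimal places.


Compute the denominator: 27.67 + 4.13 = 31.8000.
Shrinkage factor = 27.67 / 31.8000 = 0.8701.

0.8701


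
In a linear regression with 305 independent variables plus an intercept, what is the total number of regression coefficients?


Total coefficients = number of predictors + 1 (for the intercept).
= 305 + 1 = 306.

306


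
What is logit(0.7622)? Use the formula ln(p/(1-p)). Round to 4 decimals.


1 - p = 0.2378.
p/(1-p) = 3.2052.
logit = ln(3.2052) = 1.1648.

1.1648


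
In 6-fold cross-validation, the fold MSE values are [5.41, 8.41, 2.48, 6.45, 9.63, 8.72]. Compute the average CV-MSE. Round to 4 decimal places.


Total MSE across folds = 41.1000.
CV-MSE = 41.1000/6 = 6.8500.

6.8500


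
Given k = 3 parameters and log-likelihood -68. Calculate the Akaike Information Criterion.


AIC = 2k - 2*loglik = 2(3) - 2(-68).
= 6 + 136 = 142.

142


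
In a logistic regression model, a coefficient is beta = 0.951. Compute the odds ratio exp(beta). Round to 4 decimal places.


Odds ratio = exp(beta) = exp(0.951).
= 2.5883.

2.5883


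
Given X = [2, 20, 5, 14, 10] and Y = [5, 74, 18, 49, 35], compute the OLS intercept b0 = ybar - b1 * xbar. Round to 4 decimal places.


The slope is b1 = 3.7588.
Sample means are xbar = 10.2000 and ybar = 36.2000.
Intercept: b0 = 36.2000 - (3.7588)(10.2000) = -2.1396.

-2.1396


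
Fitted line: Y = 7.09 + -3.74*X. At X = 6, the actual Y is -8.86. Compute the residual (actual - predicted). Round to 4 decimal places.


Fitted value at X = 6 is yhat = 7.09 + -3.74*6 = -15.3500.
Residual = -8.86 - -15.3500 = 6.4900.

6.4900


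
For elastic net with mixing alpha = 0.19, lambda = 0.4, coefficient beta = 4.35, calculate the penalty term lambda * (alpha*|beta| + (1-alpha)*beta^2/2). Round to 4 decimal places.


L1 component = 0.19 * |4.35| = 0.8265.
L2 component = 0.81 * 4.35^2 / 2 = 7.6636.
Penalty = 0.4 * (0.8265 + 7.6636) = 0.4 * 8.4901 = 3.3960.

3.3960


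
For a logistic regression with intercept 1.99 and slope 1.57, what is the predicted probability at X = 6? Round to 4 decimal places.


Linear predictor: z = 1.99 + 1.57 * 6 = 11.4100.
P = 1/(1 + exp(-11.4100)) = 1/(1 + 0.0000) = 1.0000.

1.0000


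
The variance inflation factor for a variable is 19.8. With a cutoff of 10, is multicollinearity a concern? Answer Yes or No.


The threshold is 10.
VIF = 19.8 is >= 10.
Multicollinearity indication: Yes.

Yes


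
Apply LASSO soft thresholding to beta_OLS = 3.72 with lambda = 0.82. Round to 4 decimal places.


Absolute value: |3.72| = 3.72.
Compare to lambda = 0.82.
Since |beta| > lambda, coefficient = sign(beta)*(|beta| - lambda) = 2.9000.

2.9000


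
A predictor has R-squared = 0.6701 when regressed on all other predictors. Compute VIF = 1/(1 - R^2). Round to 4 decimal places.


Denominator: 1 - 0.6701 = 0.3299.
VIF = 1 / 0.3299 = 3.0312.

3.0312


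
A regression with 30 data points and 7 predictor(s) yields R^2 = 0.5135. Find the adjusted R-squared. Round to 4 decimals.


Using the formula:
(1 - 0.5135) = 0.4865.
Multiply by 29/22: 0.4865 * 29 = 14.1085, then 14.1085 / 22 = 0.6413.
Adj R^2 = 1 - 0.6413 = 0.3587.

0.3587


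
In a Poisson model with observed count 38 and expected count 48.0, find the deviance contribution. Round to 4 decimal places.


Compute y*ln(y/mu) = 38*ln(38/48.0) = 38*-0.233615 = -8.877370.
y - mu = -10.0.
D = 2*(-8.877370 - (-10.0)) = 2.245260, which rounds to 2.2453.

2.2453


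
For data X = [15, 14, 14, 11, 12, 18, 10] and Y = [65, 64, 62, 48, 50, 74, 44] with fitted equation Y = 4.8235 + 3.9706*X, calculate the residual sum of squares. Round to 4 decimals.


For each point, residual = actual - predicted.
Residuals: [0.6175, 3.5881, 1.5881, -0.5001, -2.4707, -2.2943, -0.5295].
Sum of squared residuals = 27.6765.

27.6765


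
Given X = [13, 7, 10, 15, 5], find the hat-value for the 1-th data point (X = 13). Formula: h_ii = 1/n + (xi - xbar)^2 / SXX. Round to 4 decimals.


Compute xbar = 10.0000 with n = 5 observations.
SXX = 68.0000.
Leverage = 1/5 + (13 - 10.0000)^2/68.0000 = 0.3324.

0.3324


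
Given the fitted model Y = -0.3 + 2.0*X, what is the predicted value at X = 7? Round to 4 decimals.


Substitute X = 7 into the equation:
Y = -0.3 + 2.0 * 7 = -0.3 + 14.0000 = 13.7000.

13.7000


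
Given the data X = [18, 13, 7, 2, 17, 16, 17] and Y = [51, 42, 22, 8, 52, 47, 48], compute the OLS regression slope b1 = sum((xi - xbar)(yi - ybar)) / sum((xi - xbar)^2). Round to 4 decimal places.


First compute the means: xbar = 12.8571, ybar = 38.5714.
Then S_xx = sum((xi - xbar)^2) = 222.8571.
S_xy = sum((xi - xbar)(yi - ybar)) = 614.5714.
b1 = S_xy / S_xx = 614.5714 / 222.8571 = 2.7577.

2.7577


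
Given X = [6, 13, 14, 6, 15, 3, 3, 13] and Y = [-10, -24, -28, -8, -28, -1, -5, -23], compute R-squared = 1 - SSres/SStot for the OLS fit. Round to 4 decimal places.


The fitted line is Y = 3.5913 + -2.1333*X.
SSres = 14.6261, SStot = 846.8750.
R^2 = 1 - SSres/SStot = 0.9827.

0.9827


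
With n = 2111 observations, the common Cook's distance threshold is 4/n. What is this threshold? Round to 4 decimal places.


Using the rule of thumb:
Threshold = 4 / 2111 = 0.0019.

0.0019


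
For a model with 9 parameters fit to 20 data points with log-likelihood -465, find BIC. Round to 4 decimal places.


Compute k*ln(n) = 9*ln(20) = 9*2.995732 = 26.961588.
Then -2*loglik = 930.
BIC = 26.961588 + 930 = 956.961588, which rounds to 956.9616.

956.9616


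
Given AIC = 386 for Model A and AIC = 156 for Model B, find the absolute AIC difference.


Absolute difference = |386 - 156| = 230.
The model with lower AIC (B) is preferred.

230


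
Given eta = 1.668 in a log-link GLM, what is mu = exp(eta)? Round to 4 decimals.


Apply the inverse link:
mu = e^1.668 = 5.3016.

5.3016


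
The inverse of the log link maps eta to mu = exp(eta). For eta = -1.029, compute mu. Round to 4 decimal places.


The inverse log link gives:
mu = exp(-1.029) = 0.3574.

0.3574


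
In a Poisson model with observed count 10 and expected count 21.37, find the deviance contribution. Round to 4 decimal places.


First: ln(10/21.37) = -0.759403.
Then: 10 * -0.759403 = -7.594030.
y - mu = 10 - 21.37 = -11.37.
D = 2(-7.594030 - -11.37) = 7.551940, which rounds to 7.5519.

7.5519


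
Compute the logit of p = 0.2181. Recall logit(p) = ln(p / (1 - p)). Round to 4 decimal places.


Compute the odds: 0.2181/0.7819 = 0.2789.
Take the natural log: ln(0.2789) = -1.2768.

-1.2768


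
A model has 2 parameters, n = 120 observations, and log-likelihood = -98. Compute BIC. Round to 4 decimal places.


Compute k*ln(n) = 2*ln(120) = 2*4.787492 = 9.574984.
Then -2*loglik = 196.
BIC = 9.574984 + 196 = 205.574984, which rounds to 205.5750.

205.5750


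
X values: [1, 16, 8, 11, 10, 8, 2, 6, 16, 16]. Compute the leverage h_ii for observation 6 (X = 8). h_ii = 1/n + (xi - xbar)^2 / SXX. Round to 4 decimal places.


Mean of X: xbar = 9.4000.
SXX = 274.4000.
For X = 8: h = 1/10 + (8 - 9.4000)^2/274.4000 = 0.1071.

0.1071


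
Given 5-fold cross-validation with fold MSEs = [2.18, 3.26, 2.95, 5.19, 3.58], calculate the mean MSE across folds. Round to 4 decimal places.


Total MSE across folds = 17.1600.
CV-MSE = 17.1600/5 = 3.4320.

3.4320


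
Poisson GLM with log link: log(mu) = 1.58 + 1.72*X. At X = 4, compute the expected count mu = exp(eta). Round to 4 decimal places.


eta = 1.58 + 1.72 * 4 = 8.4600.
mu = exp(8.4600) = 4722.0580.

4722.0580


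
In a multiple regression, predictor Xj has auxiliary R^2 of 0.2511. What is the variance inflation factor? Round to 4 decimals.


Using VIF = 1/(1 - R^2_j):
1 - 0.2511 = 0.7489.
VIF = 1.3353.

1.3353


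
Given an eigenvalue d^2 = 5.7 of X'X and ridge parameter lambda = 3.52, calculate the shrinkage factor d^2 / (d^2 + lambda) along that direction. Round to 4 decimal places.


d^2 + lambda = 5.7 + 3.52 = 9.2200.
Shrinkage factor = 5.7/9.2200 = 0.6182.

0.6182


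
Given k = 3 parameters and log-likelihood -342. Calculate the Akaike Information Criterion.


Compute:
2k = 2*3 = 6.
-2*loglik = -2*(-342) = 684.
AIC = 6 + 684 = 690.

690


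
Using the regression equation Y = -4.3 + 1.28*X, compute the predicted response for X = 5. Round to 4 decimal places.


Substitute X = 5 into the equation:
Y = -4.3 + 1.28 * 5 = -4.3 + 6.4000 = 2.1000.

2.1000


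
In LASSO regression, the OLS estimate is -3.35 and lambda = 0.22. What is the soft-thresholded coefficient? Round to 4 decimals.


Check: |-3.35| = 3.35 vs lambda = 0.22.
Since |beta| > lambda, coefficient = sign(beta)*(|beta| - lambda) = -3.1300.
Soft-thresholded coefficient = -3.1300.

-3.1300


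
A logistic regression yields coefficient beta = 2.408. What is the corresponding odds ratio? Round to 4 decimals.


Odds ratio = exp(beta) = exp(2.408).
= 11.1117.

11.1117


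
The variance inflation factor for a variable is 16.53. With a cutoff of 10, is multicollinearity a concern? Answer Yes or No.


The threshold is 10.
VIF = 16.53 is >= 10.
Multicollinearity indication: Yes.

Yes


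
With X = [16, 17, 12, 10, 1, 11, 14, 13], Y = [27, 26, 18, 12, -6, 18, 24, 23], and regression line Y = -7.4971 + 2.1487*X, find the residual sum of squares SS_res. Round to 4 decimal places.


For each point, residual = actual - predicted.
Residuals: [0.1179, -3.0308, -0.2873, -1.9899, -0.6516, 1.8614, 1.4153, 2.5640].
Sum of squared residuals = 25.7085.

25.7085


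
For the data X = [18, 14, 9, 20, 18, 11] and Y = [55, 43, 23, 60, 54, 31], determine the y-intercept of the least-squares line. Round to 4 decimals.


The slope is b1 = 3.3542.
Sample means are xbar = 15.0000 and ybar = 44.3333.
Intercept: b0 = 44.3333 - (3.3542)(15.0000) = -5.9792.

-5.9792


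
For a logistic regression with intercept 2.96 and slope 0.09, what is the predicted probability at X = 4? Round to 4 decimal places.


z = 2.96 + 0.09 * 4 = 3.3200.
Sigmoid: P = 1 / (1 + exp(-3.3200)) = 0.9651.

0.9651


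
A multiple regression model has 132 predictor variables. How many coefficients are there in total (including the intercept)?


Total coefficients = number of predictors + 1 (for the intercept).
= 132 + 1 = 133.

133


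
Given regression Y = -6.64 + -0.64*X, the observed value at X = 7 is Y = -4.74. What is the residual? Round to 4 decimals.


Predicted = -6.64 + -0.64 * 7 = -11.1200.
Residual = -4.74 - -11.1200 = 6.3800.

6.3800


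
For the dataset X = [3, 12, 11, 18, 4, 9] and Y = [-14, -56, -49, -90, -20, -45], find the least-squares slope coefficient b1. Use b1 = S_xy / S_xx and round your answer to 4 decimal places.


The sample means are xbar = 9.5000 and ybar = -45.6667.
Compute S_xx = 153.5000 and S_xy = -755.0000.
Slope b1 = S_xy / S_xx = -755.0000 / 153.5000 = -4.9186.

-4.9186


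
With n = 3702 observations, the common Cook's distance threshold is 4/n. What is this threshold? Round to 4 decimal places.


Cook's distance cutoff = 4/n = 4/3702.
= 0.0011.

0.0011


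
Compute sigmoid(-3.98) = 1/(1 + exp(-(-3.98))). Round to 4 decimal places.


First, exp(3.9800) = 53.5170.
Then sigma(z) = 1/(1 + 53.5170) = 0.0183.

0.0183


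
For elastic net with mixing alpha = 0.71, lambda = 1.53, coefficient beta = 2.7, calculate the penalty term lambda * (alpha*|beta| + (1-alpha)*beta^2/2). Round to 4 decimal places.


alpha * |beta| = 0.71 * 2.7 = 1.9170.
(1-alpha) * beta^2/2 = 0.29 * 7.2900/2 = 1.0571.
Total = 1.53 * (1.9170 + 1.0571) = 4.5503.

4.5503


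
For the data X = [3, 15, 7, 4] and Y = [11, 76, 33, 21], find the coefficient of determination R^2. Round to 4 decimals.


After computing the OLS fit (b0=-2.7972, b1=5.2479):
SSres = 12.5465, SStot = 2456.7500.
R^2 = 1 - 12.5465/2456.7500 = 0.9949.

0.9949


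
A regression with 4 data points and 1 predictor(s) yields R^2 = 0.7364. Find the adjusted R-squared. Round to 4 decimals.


Using the formula:
(1 - 0.7364) = 0.2636.
Multiply by 3/2: 0.2636 * 3 = 0.7908, then 0.7908 / 2 = 0.3954.
Adj R^2 = 1 - 0.3954 = 0.6046.

0.6046


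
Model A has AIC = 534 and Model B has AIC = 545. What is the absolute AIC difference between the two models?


Absolute difference = |534 - 545| = 11.
The model with lower AIC (A) is preferred.

11


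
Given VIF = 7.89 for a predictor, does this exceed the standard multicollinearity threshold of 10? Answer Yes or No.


The threshold is 10.
VIF = 7.89 is < 10.
Multicollinearity indication: No.

No


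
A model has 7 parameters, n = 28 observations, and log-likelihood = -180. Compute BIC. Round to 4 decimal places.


Compute k*ln(n) = 7*ln(28) = 7*3.332205 = 23.325435.
Then -2*loglik = 360.
BIC = 23.325435 + 360 = 383.325435, which rounds to 383.3254.

383.3254


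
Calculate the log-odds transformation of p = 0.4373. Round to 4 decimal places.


Compute the odds: 0.4373/0.5627 = 0.7771.
Take the natural log: ln(0.7771) = -0.2521.

-0.2521


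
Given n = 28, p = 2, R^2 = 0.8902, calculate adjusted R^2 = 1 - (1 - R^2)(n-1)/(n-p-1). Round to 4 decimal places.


Using the formula:
(1 - 0.8902) = 0.1098.
Multiply by 27/25: 0.1098 * 27 = 2.9646, then 2.9646 / 25 = 0.1186.
Adj R^2 = 1 - 0.1186 = 0.8814.

0.8814


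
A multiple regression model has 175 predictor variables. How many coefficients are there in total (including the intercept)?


Each predictor gets one coefficient, plus one intercept.
Total parameters = 175 + 1 = 176.

176


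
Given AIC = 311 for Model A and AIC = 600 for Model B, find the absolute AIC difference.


|AIC_A - AIC_B| = |311 - 600| = 289.
Model A is preferred (lower AIC).

289


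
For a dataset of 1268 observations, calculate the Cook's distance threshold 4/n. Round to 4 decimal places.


Using the rule of thumb:
Threshold = 4 / 1268 = 0.0032.

0.0032


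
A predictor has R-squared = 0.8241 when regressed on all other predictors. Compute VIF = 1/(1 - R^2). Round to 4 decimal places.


Using VIF = 1/(1 - R^2_j):
1 - 0.8241 = 0.1759.
VIF = 5.6850.

5.6850


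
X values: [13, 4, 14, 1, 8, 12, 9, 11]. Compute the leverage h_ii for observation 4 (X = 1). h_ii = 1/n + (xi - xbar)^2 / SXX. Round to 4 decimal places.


n = 8, xbar = 9.0000.
SXX = sum((xi - xbar)^2) = 144.0000.
h = 1/8 + (1 - 9.0000)^2 / 144.0000 = 0.5694.

0.5694


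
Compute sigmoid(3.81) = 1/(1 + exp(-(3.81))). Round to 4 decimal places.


exp(-3.8100) = 0.0221.
1 + exp(-z) = 1.0221.
sigmoid = 1/1.0221 = 0.9783.

0.9783


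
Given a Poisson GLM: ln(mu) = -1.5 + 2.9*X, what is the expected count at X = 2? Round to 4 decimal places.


Compute eta = -1.5 + 2.9 * 2 = 4.3000.
Apply inverse link: mu = e^4.3000 = 73.6998.

73.6998


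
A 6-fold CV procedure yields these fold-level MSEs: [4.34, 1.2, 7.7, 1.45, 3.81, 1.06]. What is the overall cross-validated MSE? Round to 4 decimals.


Total MSE across folds = 19.5600.
CV-MSE = 19.5600/6 = 3.2600.

3.2600


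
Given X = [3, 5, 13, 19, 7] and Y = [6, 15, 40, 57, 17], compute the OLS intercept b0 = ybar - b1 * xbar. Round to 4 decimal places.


First find the slope: b1 = 3.1893.
Means: xbar = 9.4000, ybar = 27.0000.
b0 = ybar - b1 * xbar = 27.0000 - 3.1893 * 9.4000 = -2.9790.

-2.9790


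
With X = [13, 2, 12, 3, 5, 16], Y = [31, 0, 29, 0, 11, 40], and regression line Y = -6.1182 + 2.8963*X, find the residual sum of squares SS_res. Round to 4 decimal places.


Predicted values from Y = -6.1182 + 2.8963*X.
Residuals: [-0.5337, 0.3256, 0.3626, -2.5707, 2.6367, -0.2226].
SSres = 14.1326.

14.1326


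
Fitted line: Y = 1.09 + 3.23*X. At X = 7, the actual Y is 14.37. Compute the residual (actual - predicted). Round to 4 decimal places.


Fitted value at X = 7 is yhat = 1.09 + 3.23*7 = 23.7000.
Residual = 14.37 - 23.7000 = -9.3300.

-9.3300


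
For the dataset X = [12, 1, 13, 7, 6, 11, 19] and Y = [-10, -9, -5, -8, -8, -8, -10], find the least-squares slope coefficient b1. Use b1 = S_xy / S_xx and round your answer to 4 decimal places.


Calculate xbar = 9.8571, ybar = -8.2857.
S_xx = 200.8571, S_xy = -4.2857.
Using b1 = S_xy / S_xx = -4.2857 / 200.8571, we get b1 = -0.0213.

-0.0213


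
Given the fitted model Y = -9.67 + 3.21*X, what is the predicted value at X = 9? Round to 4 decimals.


Predicted value:
Y = -9.67 + (3.21)(9) = -9.67 + 28.8900 = 19.2200.

19.2200


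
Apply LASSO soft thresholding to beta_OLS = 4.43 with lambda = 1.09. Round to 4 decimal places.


Absolute value: |4.43| = 4.43.
Compare to lambda = 1.09.
Since |beta| > lambda, coefficient = sign(beta)*(|beta| - lambda) = 3.3400.

3.3400


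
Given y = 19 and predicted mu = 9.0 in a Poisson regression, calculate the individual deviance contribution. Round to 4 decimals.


Compute y*ln(y/mu) = 19*ln(19/9.0) = 19*0.747214 = 14.197066.
y - mu = 10.0.
D = 2*(14.197066 - (10.0)) = 8.394132, which rounds to 8.3941.

8.3941


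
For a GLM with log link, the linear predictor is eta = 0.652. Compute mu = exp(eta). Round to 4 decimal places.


mu = exp(eta) = exp(0.652).
= 1.9194.

1.9194


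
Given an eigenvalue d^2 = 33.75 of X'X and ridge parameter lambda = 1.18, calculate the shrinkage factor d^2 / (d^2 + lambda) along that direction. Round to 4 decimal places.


Denominator = d^2 + lambda = 33.75 + 1.18 = 34.9300.
Shrinkage = 33.75 / 34.9300 = 0.9662.

0.9662


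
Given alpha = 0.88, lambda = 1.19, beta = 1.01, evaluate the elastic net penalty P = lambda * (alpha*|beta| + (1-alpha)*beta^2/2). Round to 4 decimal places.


Compute:
L1 = 0.88 * 1.01 = 0.8888.
L2 = 0.12 * 1.01^2 / 2 = 0.0612.
Penalty = 1.19 * (0.8888 + 0.0612) = 1.1305.

1.1305


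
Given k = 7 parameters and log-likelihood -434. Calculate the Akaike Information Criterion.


AIC = 2k - 2*loglik = 2(7) - 2(-434).
= 14 + 868 = 882.

882


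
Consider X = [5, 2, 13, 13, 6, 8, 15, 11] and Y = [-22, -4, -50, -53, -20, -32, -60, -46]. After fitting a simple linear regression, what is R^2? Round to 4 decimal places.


After computing the OLS fit (b0=2.6519, b1=-4.2221):
SSres = 34.6281, SStot = 2652.8750.
R^2 = 1 - 34.6281/2652.8750 = 0.9869.

0.9869


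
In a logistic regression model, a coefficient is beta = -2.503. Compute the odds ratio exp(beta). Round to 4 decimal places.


exp(-2.503) = 0.0818.
So the odds ratio is 0.0818.

0.0818


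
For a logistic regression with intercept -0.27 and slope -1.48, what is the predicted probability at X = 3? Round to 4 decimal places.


Compute z = -0.27 + (-1.48)(3) = -4.7100.
exp(-z) = 111.0522.
P = 1/(1 + 111.0522) = 0.0089.

0.0089


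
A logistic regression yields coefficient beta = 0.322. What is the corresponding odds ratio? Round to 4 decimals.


The odds ratio is computed as:
OR = e^(0.322) = 1.3799.

1.3799


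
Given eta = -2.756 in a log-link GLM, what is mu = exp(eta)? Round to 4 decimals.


The inverse log link gives:
mu = exp(-2.756) = 0.0635.

0.0635


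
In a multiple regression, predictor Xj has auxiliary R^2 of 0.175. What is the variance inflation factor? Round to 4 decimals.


Using VIF = 1/(1 - R^2_j):
1 - 0.175 = 0.825.
VIF = 1.2121.

1.2121


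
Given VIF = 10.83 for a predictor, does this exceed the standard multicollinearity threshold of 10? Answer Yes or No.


Check: VIF = 10.83 vs threshold = 10.
Since 10.83 >= 10, the answer is Yes.

Yes


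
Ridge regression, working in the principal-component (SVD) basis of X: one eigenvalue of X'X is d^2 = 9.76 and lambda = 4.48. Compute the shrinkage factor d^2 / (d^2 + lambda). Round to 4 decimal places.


Denominator = d^2 + lambda = 9.76 + 4.48 = 14.2400.
Shrinkage = 9.76 / 14.2400 = 0.6854.

0.6854


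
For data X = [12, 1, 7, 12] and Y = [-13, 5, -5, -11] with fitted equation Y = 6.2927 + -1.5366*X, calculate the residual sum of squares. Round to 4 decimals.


Predicted values from Y = 6.2927 + -1.5366*X.
Residuals: [-0.8535, 0.2439, -0.5365, 1.1465].
SSres = 2.3902.

2.3902


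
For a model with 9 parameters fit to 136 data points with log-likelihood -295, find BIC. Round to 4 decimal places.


Compute k*ln(n) = 9*ln(136) = 9*4.912655 = 44.213895.
Then -2*loglik = 590.
BIC = 44.213895 + 590 = 634.213895, which rounds to 634.2139.

634.2139


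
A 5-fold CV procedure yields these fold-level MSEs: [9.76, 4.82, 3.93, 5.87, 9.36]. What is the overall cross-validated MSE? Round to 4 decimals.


Add all fold MSEs: 33.7400.
Divide by k = 5: 33.7400/5 = 6.7480.

6.7480


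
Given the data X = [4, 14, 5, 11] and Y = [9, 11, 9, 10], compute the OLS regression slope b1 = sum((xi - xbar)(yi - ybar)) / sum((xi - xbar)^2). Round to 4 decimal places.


The sample means are xbar = 8.5000 and ybar = 9.7500.
Compute S_xx = 69.0000 and S_xy = 13.5000.
Slope b1 = S_xy / S_xx = 13.5000 / 69.0000 = 0.1957.

0.1957


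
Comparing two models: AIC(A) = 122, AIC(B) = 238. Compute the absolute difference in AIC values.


Compute |122 - 238| = 116.
Model A has the smaller AIC.

116


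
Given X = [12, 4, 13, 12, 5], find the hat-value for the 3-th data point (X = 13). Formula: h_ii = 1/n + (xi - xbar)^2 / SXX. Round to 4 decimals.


Mean of X: xbar = 9.2000.
SXX = 74.8000.
For X = 13: h = 1/5 + (13 - 9.2000)^2/74.8000 = 0.3930.

0.3930


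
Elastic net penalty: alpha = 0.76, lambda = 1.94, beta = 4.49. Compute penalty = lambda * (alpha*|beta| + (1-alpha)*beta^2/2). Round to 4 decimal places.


alpha * |beta| = 0.76 * 4.49 = 3.4124.
(1-alpha) * beta^2/2 = 0.24 * 20.1601/2 = 2.4192.
Total = 1.94 * (3.4124 + 2.4192) = 11.3133.

11.3133


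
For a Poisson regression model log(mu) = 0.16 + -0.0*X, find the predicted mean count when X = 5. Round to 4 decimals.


Compute eta = 0.16 + -0.0 * 5 = 0.1600.
Apply inverse link: mu = e^0.1600 = 1.1735.

1.1735


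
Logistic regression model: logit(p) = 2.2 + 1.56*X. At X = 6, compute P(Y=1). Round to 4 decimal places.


Linear predictor: z = 2.2 + 1.56 * 6 = 11.5600.
P = 1/(1 + exp(-11.5600)) = 1/(1 + 0.0000) = 1.0000.

1.0000


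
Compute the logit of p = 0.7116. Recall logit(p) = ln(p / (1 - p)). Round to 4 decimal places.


The odds are p/(1-p) = 0.7116 / 0.2884 = 2.4674.
logit(p) = ln(2.4674) = 0.9032.

0.9032


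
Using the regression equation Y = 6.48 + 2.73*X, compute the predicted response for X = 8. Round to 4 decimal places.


Predicted value:
Y = 6.48 + (2.73)(8) = 6.48 + 21.8400 = 28.3200.

28.3200


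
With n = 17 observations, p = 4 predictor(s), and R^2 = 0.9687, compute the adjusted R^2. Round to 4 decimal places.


Plug in: Adj R^2 = 1 - (1 - 0.9687) * 16/12.
= 1 - 0.0313 * 16/12
= 1 - 0.5008 / 12
= 1 - 0.0417 = 0.9583.

0.9583


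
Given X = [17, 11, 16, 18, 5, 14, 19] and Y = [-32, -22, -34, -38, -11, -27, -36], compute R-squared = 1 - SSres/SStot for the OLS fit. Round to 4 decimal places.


The fitted line is Y = -1.2948 + -1.9094*X.
SSres = 16.8217, SStot = 539.7143.
R^2 = 1 - SSres/SStot = 0.9688.

0.9688


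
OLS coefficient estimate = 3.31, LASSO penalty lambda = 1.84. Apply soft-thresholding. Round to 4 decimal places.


|beta_OLS| = 3.31.
lambda = 1.84.
Since |beta| > lambda, coefficient = sign(beta)*(|beta| - lambda) = 1.4700.
Result = 1.4700.

1.4700


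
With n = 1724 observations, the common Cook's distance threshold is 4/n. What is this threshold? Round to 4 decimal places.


Cook's distance cutoff = 4/n = 4/1724.
= 0.0023.

0.0023


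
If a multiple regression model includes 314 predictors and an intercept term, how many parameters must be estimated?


Including the intercept, the model has 314 predictor coefficients + 1 intercept.
Total = 315.

315


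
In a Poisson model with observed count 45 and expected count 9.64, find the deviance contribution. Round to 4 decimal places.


First: ln(45/9.64) = 1.540741.
Then: 45 * 1.540741 = 69.333345.
y - mu = 45 - 9.64 = 35.36.
D = 2(69.333345 - 35.36) = 67.946690, which rounds to 67.9467.

67.9467


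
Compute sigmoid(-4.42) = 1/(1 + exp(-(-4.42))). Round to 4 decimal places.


exp(4.4200) = 83.0963.
1 + exp(-z) = 84.0963.
sigmoid = 1/84.0963 = 0.0119.

0.0119


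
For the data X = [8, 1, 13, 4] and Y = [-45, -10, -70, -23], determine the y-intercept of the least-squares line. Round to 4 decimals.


First find the slope: b1 = -5.0617.
Means: xbar = 6.5000, ybar = -37.0000.
b0 = ybar - b1 * xbar = -37.0000 - -5.0617 * 6.5000 = -4.0988.

-4.0988


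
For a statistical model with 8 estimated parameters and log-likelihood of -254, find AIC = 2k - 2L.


Compute:
2k = 2*8 = 16.
-2*loglik = -2*(-254) = 508.
AIC = 16 + 508 = 524.

524


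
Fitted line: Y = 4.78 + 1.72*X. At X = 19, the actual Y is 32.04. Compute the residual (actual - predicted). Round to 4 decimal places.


Fitted value at X = 19 is yhat = 4.78 + 1.72*19 = 37.4600.
Residual = 32.04 - 37.4600 = -5.4200.

-5.4200


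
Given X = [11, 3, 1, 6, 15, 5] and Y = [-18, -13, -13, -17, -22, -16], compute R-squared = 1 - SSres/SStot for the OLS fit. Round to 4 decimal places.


The fitted line is Y = -12.2302 + -0.6248*X.
SSres = 4.0755, SStot = 57.5000.
R^2 = 1 - SSres/SStot = 0.9291.

0.9291


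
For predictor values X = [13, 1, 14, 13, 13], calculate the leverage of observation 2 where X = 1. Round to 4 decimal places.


Compute xbar = 10.8000 with n = 5 observations.
SXX = 120.8000.
Leverage = 1/5 + (1 - 10.8000)^2/120.8000 = 0.9950.

0.9950


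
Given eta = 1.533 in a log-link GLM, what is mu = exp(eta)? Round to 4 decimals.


The inverse log link gives:
mu = exp(1.533) = 4.6321.

4.6321


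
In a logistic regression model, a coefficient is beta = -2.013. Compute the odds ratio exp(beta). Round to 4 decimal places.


Odds ratio = exp(beta) = exp(-2.013).
= 0.1336.

0.1336


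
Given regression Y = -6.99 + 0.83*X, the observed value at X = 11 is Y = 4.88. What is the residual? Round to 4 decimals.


Compute yhat = -6.99 + (0.83)(11) = 2.1400.
Residual = actual - predicted = 4.88 - 2.1400 = 2.7400.

2.7400


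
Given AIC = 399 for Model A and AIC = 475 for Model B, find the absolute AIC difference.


Absolute difference = |399 - 475| = 76.
The model with lower AIC (A) is preferred.

76


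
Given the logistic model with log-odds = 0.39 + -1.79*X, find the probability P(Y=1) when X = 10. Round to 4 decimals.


Compute z = 0.39 + (-1.79)(10) = -17.5100.
exp(-z) = 40225030.1349.
P = 1/(1 + 40225030.1349) = 0.0000.

0.0000


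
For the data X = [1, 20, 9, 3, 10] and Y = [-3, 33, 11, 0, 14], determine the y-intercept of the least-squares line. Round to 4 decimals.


Compute b1 = 1.9123 from the OLS formula.
With xbar = 8.6000 and ybar = 11.0000, the intercept is:
b0 = 11.0000 - 1.9123 * 8.6000 = -5.4458.

-5.4458


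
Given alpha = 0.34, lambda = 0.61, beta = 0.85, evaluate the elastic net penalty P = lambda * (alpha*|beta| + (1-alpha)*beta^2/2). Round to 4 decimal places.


L1 component = 0.34 * |0.85| = 0.2890.
L2 component = 0.66 * 0.85^2 / 2 = 0.2384.
Penalty = 0.61 * (0.2890 + 0.2384) = 0.61 * 0.5274 = 0.3217.

0.3217


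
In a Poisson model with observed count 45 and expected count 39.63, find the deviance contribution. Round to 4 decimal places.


First: ln(45/39.63) = 0.127076.
Then: 45 * 0.127076 = 5.718420.
y - mu = 45 - 39.63 = 5.37.
D = 2(5.718420 - 5.37) = 0.696840, which rounds to 0.6968.

0.6968


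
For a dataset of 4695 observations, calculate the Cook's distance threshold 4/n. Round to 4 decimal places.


Using the rule of thumb:
Threshold = 4 / 4695 = 0.0009.

0.0009


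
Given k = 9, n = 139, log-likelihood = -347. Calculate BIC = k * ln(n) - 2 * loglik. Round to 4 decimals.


k * ln(n) = 9 * ln(139) = 9 * 4.934474 = 44.410266.
-2 * loglik = -2 * (-347) = 694.
BIC = 44.410266 + 694 = 738.410266, which rounds to 738.4103.

738.4103


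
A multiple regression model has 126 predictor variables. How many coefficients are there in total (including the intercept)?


Total coefficients = number of predictors + 1 (for the intercept).
= 126 + 1 = 127.

127


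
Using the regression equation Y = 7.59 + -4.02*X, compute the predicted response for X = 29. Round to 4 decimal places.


Predicted value:
Y = 7.59 + (-4.02)(29) = 7.59 + -116.5800 = -108.9900.

-108.9900


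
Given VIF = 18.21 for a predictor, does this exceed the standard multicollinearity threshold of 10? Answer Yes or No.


Check: VIF = 18.21 vs threshold = 10.
Since 18.21 >= 10, the answer is Yes.

Yes


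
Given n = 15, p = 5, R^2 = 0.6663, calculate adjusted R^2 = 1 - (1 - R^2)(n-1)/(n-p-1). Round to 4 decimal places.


Adjusted R^2 = 1 - (1 - R^2) * (n-1)/(n-p-1).
(1 - R^2) = 0.3337.
(n-1)/(n-p-1) = 14/9.
(1 - R^2) * (n-1) = 0.3337 * 14 = 4.6718.
Divide by (n-p-1): 4.6718 / 9 = 0.5191.
Adj R^2 = 1 - 0.5191 = 0.4809.

0.4809


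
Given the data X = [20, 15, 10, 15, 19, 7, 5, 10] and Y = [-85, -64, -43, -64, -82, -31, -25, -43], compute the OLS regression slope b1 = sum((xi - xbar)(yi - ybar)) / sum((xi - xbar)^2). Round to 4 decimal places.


The sample means are xbar = 12.6250 and ybar = -54.6250.
Compute S_xx = 209.8750 and S_xy = -862.8750.
Slope b1 = S_xy / S_xx = -862.8750 / 209.8750 = -4.1114.

-4.1114


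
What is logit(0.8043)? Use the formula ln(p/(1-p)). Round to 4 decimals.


1 - p = 0.1957.
p/(1-p) = 4.1099.
logit = ln(4.1099) = 1.4134.

1.4134


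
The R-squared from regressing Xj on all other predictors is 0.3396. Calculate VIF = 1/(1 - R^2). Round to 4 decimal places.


Denominator: 1 - 0.3396 = 0.6604.
VIF = 1 / 0.6604 = 1.5142.

1.5142


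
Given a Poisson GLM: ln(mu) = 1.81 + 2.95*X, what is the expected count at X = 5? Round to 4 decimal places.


eta = 1.81 + 2.95 * 5 = 16.5600.
mu = exp(16.5600) = 15556669.3228.

15556669.3228


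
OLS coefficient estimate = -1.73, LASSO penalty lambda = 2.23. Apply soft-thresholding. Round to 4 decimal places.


|beta_OLS| = 1.73.
lambda = 2.23.
Since |beta| <= lambda, the coefficient is set to 0.
Result = 0.0000.

0.0000


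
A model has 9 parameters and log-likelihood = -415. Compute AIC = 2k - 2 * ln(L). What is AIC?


AIC = 2k - 2*loglik = 2(9) - 2(-415).
= 18 + 830 = 848.

848


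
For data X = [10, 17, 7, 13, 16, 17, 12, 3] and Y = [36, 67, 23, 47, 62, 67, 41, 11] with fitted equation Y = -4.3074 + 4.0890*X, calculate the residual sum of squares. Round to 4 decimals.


Compute predicted values, then residuals = yi - yhat_i.
Residuals: [-0.5826, 1.7944, -1.3156, -1.8496, 0.8834, 1.7944, -3.7606, 3.0404].
SSres = sum(residual^2) = 36.0975.

36.0975


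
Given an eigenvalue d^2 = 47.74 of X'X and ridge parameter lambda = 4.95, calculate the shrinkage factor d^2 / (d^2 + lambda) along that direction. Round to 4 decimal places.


Denominator = d^2 + lambda = 47.74 + 4.95 = 52.6900.
Shrinkage = 47.74 / 52.6900 = 0.9061.

0.9061


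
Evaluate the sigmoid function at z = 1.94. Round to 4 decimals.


First, exp(-1.9400) = 0.1437.
Then sigma(z) = 1/(1 + 0.1437) = 0.8744.

0.8744


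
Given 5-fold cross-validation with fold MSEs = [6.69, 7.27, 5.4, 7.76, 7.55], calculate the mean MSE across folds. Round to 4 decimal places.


Add all fold MSEs: 34.6700.
Divide by k = 5: 34.6700/5 = 6.9340.

6.9340


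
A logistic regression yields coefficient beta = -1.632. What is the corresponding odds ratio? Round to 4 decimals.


The odds ratio is computed as:
OR = e^(-1.632) = 0.1955.

0.1955


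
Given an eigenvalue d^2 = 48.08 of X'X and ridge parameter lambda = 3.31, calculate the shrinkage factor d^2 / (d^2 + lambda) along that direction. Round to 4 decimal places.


Denominator = d^2 + lambda = 48.08 + 3.31 = 51.3900.
Shrinkage = 48.08 / 51.3900 = 0.9356.

0.9356


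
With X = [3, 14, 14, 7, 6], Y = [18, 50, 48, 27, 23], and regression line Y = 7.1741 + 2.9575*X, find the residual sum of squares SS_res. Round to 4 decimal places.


Compute predicted values, then residuals = yi - yhat_i.
Residuals: [1.9534, 1.4209, -0.5791, -0.8766, -1.9191].
SSres = sum(residual^2) = 10.6215.

10.6215


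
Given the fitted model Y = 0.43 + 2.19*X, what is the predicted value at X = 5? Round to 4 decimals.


Substitute X = 5 into the equation:
Y = 0.43 + 2.19 * 5 = 0.43 + 10.9500 = 11.3800.

11.3800


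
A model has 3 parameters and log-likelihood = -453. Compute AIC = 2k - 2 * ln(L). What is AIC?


AIC = 2*3 - 2*(-453).
= 6 + 906 = 912.

912


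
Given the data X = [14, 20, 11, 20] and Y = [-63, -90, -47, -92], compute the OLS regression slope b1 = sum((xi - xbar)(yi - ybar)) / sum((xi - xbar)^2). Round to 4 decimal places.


Calculate xbar = 16.2500, ybar = -73.0000.
S_xx = 60.7500, S_xy = -294.0000.
Using b1 = S_xy / S_xx = -294.0000 / 60.7500, we get b1 = -4.8395.

-4.8395


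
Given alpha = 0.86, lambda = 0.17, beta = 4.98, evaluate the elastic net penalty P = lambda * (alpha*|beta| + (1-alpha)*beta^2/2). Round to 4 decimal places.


alpha * |beta| = 0.86 * 4.98 = 4.2828.
(1-alpha) * beta^2/2 = 0.14 * 24.8004/2 = 1.7360.
Total = 0.17 * (4.2828 + 1.7360) = 1.0232.

1.0232


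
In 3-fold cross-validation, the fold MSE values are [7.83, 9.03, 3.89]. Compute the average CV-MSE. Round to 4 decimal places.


Add all fold MSEs: 20.7500.
Divide by k = 3: 20.7500/3 = 6.9167.

6.9167


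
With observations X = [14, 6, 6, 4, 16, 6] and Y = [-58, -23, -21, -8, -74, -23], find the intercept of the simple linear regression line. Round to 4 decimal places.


First find the slope: b1 = -5.0745.
Means: xbar = 8.6667, ybar = -34.5000.
b0 = ybar - b1 * xbar = -34.5000 - -5.0745 * 8.6667 = 9.4787.

9.4787


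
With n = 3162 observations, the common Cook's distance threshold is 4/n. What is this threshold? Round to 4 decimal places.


Using the rule of thumb:
Threshold = 4 / 3162 = 0.0013.

0.0013


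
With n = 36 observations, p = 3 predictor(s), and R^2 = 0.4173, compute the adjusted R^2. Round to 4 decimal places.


Using the formula:
(1 - 0.4173) = 0.5827.
Multiply by 35/32: 0.5827 * 35 = 20.3945, then 20.3945 / 32 = 0.6373.
Adj R^2 = 1 - 0.6373 = 0.3627.

0.3627


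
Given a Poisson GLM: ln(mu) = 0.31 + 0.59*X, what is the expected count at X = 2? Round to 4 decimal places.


Linear predictor: eta = 0.31 + (0.59)(2) = 1.4900.
Expected count: mu = exp(1.4900) = 4.4371.

4.4371


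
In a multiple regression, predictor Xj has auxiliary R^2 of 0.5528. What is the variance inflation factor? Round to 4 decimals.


Using VIF = 1/(1 - R^2_j):
1 - 0.5528 = 0.4472.
VIF = 2.2361.

2.2361


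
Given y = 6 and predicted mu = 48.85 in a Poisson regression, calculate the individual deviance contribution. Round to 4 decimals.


Compute y*ln(y/mu) = 6*ln(6/48.85) = 6*-2.096995 = -12.581970.
y - mu = -42.85.
D = 2*(-12.581970 - (-42.85)) = 60.536060, which rounds to 60.5361.

60.5361
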